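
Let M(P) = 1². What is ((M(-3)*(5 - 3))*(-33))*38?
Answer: -2508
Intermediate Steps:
M(P) = 1
((M(-3)*(5 - 3))*(-33))*38 = ((1*(5 - 3))*(-33))*38 = ((1*2)*(-33))*38 = (2*(-33))*38 = -66*38 = -2508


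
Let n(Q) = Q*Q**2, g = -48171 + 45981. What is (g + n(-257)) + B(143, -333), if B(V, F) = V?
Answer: -16976640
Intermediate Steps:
g = -2190
n(Q) = Q**3
(g + n(-257)) + B(143, -333) = (-2190 + (-257)**3) + 143 = (-2190 - 16974593) + 143 = -16976783 + 143 = -16976640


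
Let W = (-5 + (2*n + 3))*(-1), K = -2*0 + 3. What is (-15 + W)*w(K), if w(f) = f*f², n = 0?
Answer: -351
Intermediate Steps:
K = 3 (K = 0 + 3 = 3)
w(f) = f³
W = 2 (W = (-5 + (2*0 + 3))*(-1) = (-5 + (0 + 3))*(-1) = (-5 + 3)*(-1) = -2*(-1) = 2)
(-15 + W)*w(K) = (-15 + 2)*3³ = -13*27 = -351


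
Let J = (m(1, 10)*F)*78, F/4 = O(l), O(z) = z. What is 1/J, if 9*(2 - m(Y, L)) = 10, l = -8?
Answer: -3/6656 ≈ -0.00045072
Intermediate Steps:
m(Y, L) = 8/9 (m(Y, L) = 2 - ⅑*10 = 2 - 10/9 = 8/9)
F = -32 (F = 4*(-8) = -32)
J = -6656/3 (J = ((8/9)*(-32))*78 = -256/9*78 = -6656/3 ≈ -2218.7)
1/J = 1/(-6656/3) = -3/6656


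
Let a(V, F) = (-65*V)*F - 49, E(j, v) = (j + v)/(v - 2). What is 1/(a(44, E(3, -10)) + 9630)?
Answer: 3/23738 ≈ 0.00012638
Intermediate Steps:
E(j, v) = (j + v)/(-2 + v)
a(V, F) = -49 - 65*F*V (a(V, F) = -65*F*V - 49 = -49 - 65*F*V)
1/(a(44, E(3, -10)) + 9630) = 1/((-49 - 65*(3 - 10)/(-2 - 10)*44) + 9630) = 1/((-49 - 65*-7/(-12)*44) + 9630) = 1/((-49 - 65*(-1/12*(-7))*44) + 9630) = 1/((-49 - 65*7/12*44) + 9630) = 1/((-49 - 5005/3) + 9630) = 1/(-5152/3 + 9630) = 1/(23738/3) = 3/23738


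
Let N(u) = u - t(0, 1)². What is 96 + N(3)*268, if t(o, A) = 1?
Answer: 632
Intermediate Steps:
N(u) = -1 + u (N(u) = u - 1*1² = u - 1*1 = u - 1 = -1 + u)
96 + N(3)*268 = 96 + (-1 + 3)*268 = 96 + 2*268 = 96 + 536 = 632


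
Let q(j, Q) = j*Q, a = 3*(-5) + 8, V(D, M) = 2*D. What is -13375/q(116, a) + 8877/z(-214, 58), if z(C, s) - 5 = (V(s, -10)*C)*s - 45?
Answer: 1604212073/97428632 ≈ 16.466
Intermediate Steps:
z(C, s) = -40 + 2*C*s**2 (z(C, s) = 5 + (((2*s)*C)*s - 45) = 5 + ((2*C*s)*s - 45) = 5 + (2*C*s**2 - 45) = 5 + (-45 + 2*C*s**2) = -40 + 2*C*s**2)
a = -7 (a = -15 + 8 = -7)
q(j, Q) = Q*j
-13375/q(116, a) + 8877/z(-214, 58) = -13375/((-7*116)) + 8877/(-40 + 2*(-214)*58**2) = -13375/(-812) + 8877/(-40 + 2*(-214)*3364) = -13375*(-1/812) + 8877/(-40 - 1439792) = 13375/812 + 8877/(-1439832) = 13375/812 + 8877*(-1/1439832) = 13375/812 - 2959/479944 = 1604212073/97428632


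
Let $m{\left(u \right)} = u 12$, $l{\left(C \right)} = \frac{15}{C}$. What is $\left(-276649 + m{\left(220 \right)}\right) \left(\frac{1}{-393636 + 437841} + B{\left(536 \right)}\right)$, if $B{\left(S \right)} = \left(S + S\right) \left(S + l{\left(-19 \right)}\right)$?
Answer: $- \frac{132041136994949131}{839895} \approx -1.5721 \cdot 10^{11}$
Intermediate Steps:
$B{\left(S \right)} = 2 S \left(- \frac{15}{19} + S\right)$ ($B{\left(S \right)} = \left(S + S\right) \left(S + \frac{15}{-19}\right) = 2 S \left(S + 15 \left(- \frac{1}{19}\right)\right) = 2 S \left(S - \frac{15}{19}\right) = 2 S \left(- \frac{15}{19} + S\right)$)
$m{\left(u \right)} = 12 u$
$\left(-276649 + m{\left(220 \right)}\right) \left(\frac{1}{-393636 + 437841} + B{\left(536 \right)}\right) = \left(-276649 + 12 \cdot 220\right) \left(\frac{1}{-393636 + 437841} + \frac{2}{19} \cdot 536 \left(-15 + 19 \cdot 536\right)\right) = \left(-276649 + 2640\right) \left(\frac{1}{44205} + \frac{2}{19} \cdot 536 \left(-15 + 10184\right)\right) = - 274009 \left(\frac{1}{44205} + \frac{2}{19} \cdot 536 \cdot 10169\right) = - 274009 \left(\frac{1}{44205} + \frac{10901168}{19}\right) = \left(-274009\right) \frac{481886131459}{839895} = - \frac{132041136994949131}{839895}$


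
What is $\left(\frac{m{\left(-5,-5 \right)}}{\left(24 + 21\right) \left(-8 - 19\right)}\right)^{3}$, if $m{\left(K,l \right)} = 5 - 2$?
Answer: $- \frac{1}{66430125} \approx -1.5053 \cdot 10^{-8}$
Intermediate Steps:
$m{\left(K,l \right)} = 3$ ($m{\left(K,l \right)} = 5 - 2 = 3$)
$\left(\frac{m{\left(-5,-5 \right)}}{\left(24 + 21\right) \left(-8 - 19\right)}\right)^{3} = \left(\frac{3}{\left(24 + 21\right) \left(-8 - 19\right)}\right)^{3} = \left(\frac{3}{45 \left(-27\right)}\right)^{3} = \left(\frac{3}{-1215}\right)^{3} = \left(3 \left(- \frac{1}{1215}\right)\right)^{3} = \left(- \frac{1}{405}\right)^{3} = - \frac{1}{66430125}$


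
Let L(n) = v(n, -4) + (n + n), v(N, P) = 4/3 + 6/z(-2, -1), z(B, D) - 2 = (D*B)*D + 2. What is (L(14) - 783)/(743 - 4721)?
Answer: 1126/5967 ≈ 0.18870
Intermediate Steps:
z(B, D) = 4 + B*D**2 (z(B, D) = 2 + ((D*B)*D + 2) = 2 + ((B*D)*D + 2) = 2 + (B*D**2 + 2) = 2 + (2 + B*D**2) = 4 + B*D**2)
v(N, P) = 13/3 (v(N, P) = 4/3 + 6/(4 - 2*(-1)**2) = 4*(1/3) + 6/(4 - 2*1) = 4/3 + 6/(4 - 2) = 4/3 + 6/2 = 4/3 + 6*(1/2) = 4/3 + 3 = 13/3)
L(n) = 13/3 + 2*n (L(n) = 13/3 + (n + n) = 13/3 + 2*n)
(L(14) - 783)/(743 - 4721) = ((13/3 + 2*14) - 783)/(743 - 4721) = ((13/3 + 28) - 783)/(-3978) = (97/3 - 783)*(-1/3978) = -2252/3*(-1/3978) = 1126/5967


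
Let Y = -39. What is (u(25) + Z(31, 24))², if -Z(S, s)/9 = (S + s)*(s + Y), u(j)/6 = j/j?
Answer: 55219761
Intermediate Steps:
u(j) = 6 (u(j) = 6*(j/j) = 6*1 = 6)
Z(S, s) = -9*(-39 + s)*(S + s) (Z(S, s) = -9*(S + s)*(s - 39) = -9*(S + s)*(-39 + s) = -9*(-39 + s)*(S + s))
(u(25) + Z(31, 24))² = (6 + (-9*24² + 351*31 + 351*24 - 9*31*24))² = (6 + (-9*576 + 10881 + 8424 - 6696))² = (6 + (-5184 + 10881 + 8424 - 6696))² = (6 + 7425)² = 7431² = 55219761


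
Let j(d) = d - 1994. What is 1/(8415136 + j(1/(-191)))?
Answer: 191/1606910121 ≈ 1.1886e-7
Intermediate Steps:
j(d) = -1994 + d
1/(8415136 + j(1/(-191))) = 1/(8415136 + (-1994 + 1/(-191))) = 1/(8415136 + (-1994 - 1/191)) = 1/(8415136 - 380855/191) = 1/(1606910121/191) = 191/1606910121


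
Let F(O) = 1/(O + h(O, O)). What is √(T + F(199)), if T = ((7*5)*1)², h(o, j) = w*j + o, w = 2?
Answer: √194045099/398 ≈ 35.000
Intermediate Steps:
h(o, j) = o + 2*j (h(o, j) = 2*j + o = o + 2*j)
F(O) = 1/(4*O) (F(O) = 1/(O + (O + 2*O)) = 1/(O + 3*O) = 1/(4*O))
T = 1225 (T = (35*1)² = 35² = 1225)
√(T + F(199)) = √(1225 + (¼)/199) = √(1225 + (¼)*(1/199)) = √(1225 + 1/796) = √(975101/796) = √194045099/398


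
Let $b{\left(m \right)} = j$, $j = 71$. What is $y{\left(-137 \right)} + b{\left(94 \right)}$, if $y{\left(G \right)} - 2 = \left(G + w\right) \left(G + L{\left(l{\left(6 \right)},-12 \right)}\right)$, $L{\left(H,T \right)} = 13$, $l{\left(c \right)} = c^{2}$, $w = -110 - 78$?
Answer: $40373$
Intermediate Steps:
$w = -188$ ($w = -110 - 78 = -188$)
$b{\left(m \right)} = 71$
$y{\left(G \right)} = 2 + \left(-188 + G\right) \left(13 + G\right)$ ($y{\left(G \right)} = 2 + \left(G - 188\right) \left(G + 13\right) = 2 + \left(-188 + G\right) \left(13 + G\right)$)
$y{\left(-137 \right)} + b{\left(94 \right)} = \left(-2442 + \left(-137\right)^{2} - -23975\right) + 71 = \left(-2442 + 18769 + 23975\right) + 71 = 40302 + 71 = 40373$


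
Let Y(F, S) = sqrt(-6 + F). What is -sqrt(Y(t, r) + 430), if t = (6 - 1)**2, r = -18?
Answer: -sqrt(430 + sqrt(19)) ≈ -20.841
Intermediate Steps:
t = 25 (t = 5**2 = 25)
-sqrt(Y(t, r) + 430) = -sqrt(sqrt(-6 + 25) + 430) = -sqrt(sqrt(19) + 430) = -sqrt(430 + sqrt(19))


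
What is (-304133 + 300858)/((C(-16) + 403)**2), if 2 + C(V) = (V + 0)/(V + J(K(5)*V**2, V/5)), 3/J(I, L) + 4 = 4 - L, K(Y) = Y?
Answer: -190215275/9389028609 ≈ -0.020259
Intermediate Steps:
J(I, L) = -3/L (J(I, L) = 3/(-4 + (4 - L)) = 3/((-L)) = 3*(-1/L) = -3/L)
C(V) = -2 + V/(V - 15/V) (C(V) = -2 + (V + 0)/(V - 3*5/V) = -2 + V/(V - 3*5/V) = -2 + V/(V - 15/V))
(-304133 + 300858)/((C(-16) + 403)**2) = (-304133 + 300858)/(((30 - 1*(-16)**2)/(-15 + (-16)**2) + 403)**2) = -3275/((30 - 1*256)/(-15 + 256) + 403)**2 = -3275/((30 - 256)/241 + 403)**2 = -3275/((1/241)*(-226) + 403)**2 = -3275/(-226/241 + 403)**2 = -3275/((96897/241)**2) = -3275/9389028609/58081 = -3275*58081/9389028609 = -190215275/9389028609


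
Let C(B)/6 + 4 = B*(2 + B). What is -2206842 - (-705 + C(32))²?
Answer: -35835243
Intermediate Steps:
C(B) = -24 + 6*B*(2 + B) (C(B) = -24 + 6*(B*(2 + B)) = -24 + 6*B*(2 + B))
-2206842 - (-705 + C(32))² = -2206842 - (-705 + (-24 + 6*32² + 12*32))² = -2206842 - (-705 + (-24 + 6*1024 + 384))² = -2206842 - (-705 + (-24 + 6144 + 384))² = -2206842 - (-705 + 6504)² = -2206842 - 1*5799² = -2206842 - 1*33628401 = -2206842 - 33628401 = -35835243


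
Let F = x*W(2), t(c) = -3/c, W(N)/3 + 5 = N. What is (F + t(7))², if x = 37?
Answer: 5447556/49 ≈ 1.1117e+5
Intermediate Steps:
W(N) = -15 + 3*N
F = -333 (F = 37*(-15 + 3*2) = 37*(-15 + 6) = 37*(-9) = -333)
(F + t(7))² = (-333 - 3/7)² = (-2334/7)² = 5447556/49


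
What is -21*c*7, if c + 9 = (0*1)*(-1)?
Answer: 1323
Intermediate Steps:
c = -9 (c = -9 + (0*1)*(-1) = -9 + 0*(-1) = -9 + 0 = -9)
-21*c*7 = -21*(-9)*7 = 189*7 = 1323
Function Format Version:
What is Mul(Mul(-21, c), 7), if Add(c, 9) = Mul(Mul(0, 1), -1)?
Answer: 1323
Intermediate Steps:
c = -9 (c = Add(-9, Mul(Mul(0, 1), -1)) = Add(-9, Mul(0, -1)) = Add(-9, 0) = -9)
Mul(Mul(-21, c), 7) = Mul(Mul(-21, -9), 7) = Mul(189, 7) = 1323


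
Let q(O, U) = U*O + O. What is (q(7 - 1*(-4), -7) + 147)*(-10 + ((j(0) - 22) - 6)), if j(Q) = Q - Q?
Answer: -3078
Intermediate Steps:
j(Q) = 0
q(O, U) = O + O*U (q(O, U) = O*U + O = O + O*U)
(q(7 - 1*(-4), -7) + 147)*(-10 + ((j(0) - 22) - 6)) = ((7 - 1*(-4))*(1 - 7) + 147)*(-10 + ((0 - 22) - 6)) = ((7 + 4)*(-6) + 147)*(-10 + (-22 - 6)) = (11*(-6) + 147)*(-10 - 28) = (-66 + 147)*(-38) = 81*(-38) = -3078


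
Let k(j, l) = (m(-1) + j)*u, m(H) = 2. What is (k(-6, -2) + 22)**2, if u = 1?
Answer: 324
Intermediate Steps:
k(j, l) = 2 + j (k(j, l) = (2 + j)*1 = 2 + j)
(k(-6, -2) + 22)**2 = ((2 - 6) + 22)**2 = (-4 + 22)**2 = 18**2 = 324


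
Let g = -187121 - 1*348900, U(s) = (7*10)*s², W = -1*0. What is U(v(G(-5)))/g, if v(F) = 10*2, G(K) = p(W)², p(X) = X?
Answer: -28000/536021 ≈ -0.052237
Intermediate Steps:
W = 0
G(K) = 0 (G(K) = 0² = 0)
v(F) = 20
U(s) = 70*s²
g = -536021 (g = -187121 - 348900 = -536021)
U(v(G(-5)))/g = (70*20²)/(-536021) = (70*400)*(-1/536021) = 28000*(-1/536021) = -28000/536021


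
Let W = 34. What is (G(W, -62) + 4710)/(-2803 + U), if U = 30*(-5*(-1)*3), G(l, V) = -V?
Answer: -4772/2353 ≈ -2.0280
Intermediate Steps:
U = 450 (U = 30*(5*3) = 30*15 = 450)
(G(W, -62) + 4710)/(-2803 + U) = (-1*(-62) + 4710)/(-2803 + 450) = (62 + 4710)/(-2353) = 4772*(-1/2353) = -4772/2353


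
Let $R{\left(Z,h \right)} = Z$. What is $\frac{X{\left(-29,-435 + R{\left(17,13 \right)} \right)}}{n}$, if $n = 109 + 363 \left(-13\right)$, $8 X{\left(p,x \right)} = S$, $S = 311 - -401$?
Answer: $- \frac{89}{4610} \approx -0.019306$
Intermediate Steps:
$S = 712$ ($S = 311 + 401 = 712$)
$X{\left(p,x \right)} = 89$ ($X{\left(p,x \right)} = \frac{1}{8} \cdot 712 = 89$)
$n = -4610$ ($n = 109 - 4719 = -4610$)
$\frac{X{\left(-29,-435 + R{\left(17,13 \right)} \right)}}{n} = \frac{89}{-4610} = 89 \left(- \frac{1}{4610}\right) = - \frac{89}{4610}$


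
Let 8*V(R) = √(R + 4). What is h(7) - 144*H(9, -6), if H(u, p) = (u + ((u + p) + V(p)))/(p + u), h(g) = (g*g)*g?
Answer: -233 - 6*I*√2 ≈ -233.0 - 8.4853*I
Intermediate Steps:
V(R) = √(4 + R)/8 (V(R) = √(R + 4)/8 = √(4 + R)/8)
h(g) = g³ (h(g) = g²*g = g³)
H(u, p) = (p + 2*u + √(4 + p)/8)/(p + u) (H(u, p) = (u + ((u + p) + √(4 + p)/8))/(p + u) = (u + ((p + u) + √(4 + p)/8))/(p + u) = (u + (p + u + √(4 + p)/8))/(p + u) = (p + 2*u + √(4 + p)/8)/(p + u))
h(7) - 144*H(9, -6) = 7³ - 144*(-6 + 2*9 + √(4 - 6)/8)/(-6 + 9) = 343 - 144*(-6 + 18 + √(-2)/8)/3 = 343 - 48*(-6 + 18 + (I*√2)/8) = 343 - 48*(-6 + 18 + I*√2/8) = 343 - 48*(12 + I*√2/8) = 343 - 144*(4 + I*√2/24) = 343 + (-576 - 6*I*√2) = -233 - 6*I*√2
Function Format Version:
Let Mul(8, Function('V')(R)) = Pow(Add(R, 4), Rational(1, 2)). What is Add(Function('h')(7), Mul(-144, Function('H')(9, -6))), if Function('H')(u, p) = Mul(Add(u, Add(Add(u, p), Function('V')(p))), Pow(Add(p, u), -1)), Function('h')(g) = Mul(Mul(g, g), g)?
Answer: Add(-233, Mul(-6, I, Pow(2, Rational(1, 2)))) ≈ Add(-233.00, Mul(-8.4853, I))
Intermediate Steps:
Function('V')(R) = Mul(Rational(1, 8), Pow(Add(4, R), Rational(1, 2))) (Function('V')(R) = Mul(Rational(1, 8), Pow(Add(R, 4), Rational(1, 2))) = Mul(Rational(1, 8), Pow(Add(4, R), Rational(1, 2))))
Function('h')(g) = Pow(g, 3) (Function('h')(g) = Mul(Pow(g, 2), g) = Pow(g, 3))
Function('H')(u, p) = Mul(Pow(Add(p, u), -1), Add(p, Mul(2, u), Mul(Rational(1, 8), Pow(Add(4, p), Rational(1, 2))))) (Function('H')(u, p) = Mul(Add(u, Add(Add(u, p), Mul(Rational(1, 8), Pow(Add(4, p), Rational(1, 2))))), Pow(Add(p, u), -1)) = Mul(Add(u, Add(Add(p, u), Mul(Rational(1, 8), Pow(Add(4, p), Rational(1, 2))))), Pow(Add(p, u), -1)) = Mul(Add(u, Add(p, u, Mul(Rational(1, 8), Pow(Add(4, p), Rational(1, 2))))), Pow(Add(p, u), -1)) = Mul(Add(p, Mul(2, u), Mul(Rational(1, 8), Pow(Add(4, p), Rational(1, 2)))), Pow(Add(p, u), -1)) = Mul(Pow(Add(p, u), -1), Add(p, Mul(2, u), Mul(Rational(1, 8), Pow(Add(4, p), Rational(1, 2))))))
Add(Function('h')(7), Mul(-144, Function('H')(9, -6))) = Add(Pow(7, 3), Mul(-144, Mul(Pow(Add(-6, 9), -1), Add(-6, Mul(2, 9), Mul(Rational(1, 8), Pow(Add(4, -6), Rational(1, 2))))))) = Add(343, Mul(-144, Mul(Pow(3, -1), Add(-6, 18, Mul(Rational(1, 8), Pow(-2, Rational(1, 2))))))) = Add(343, Mul(-144, Mul(Rational(1, 3), Add(-6, 18, Mul(Rational(1, 8), Mul(I, Pow(2, Rational(1, 2)))))))) = Add(343, Mul(-144, Mul(Rational(1, 3), Add(-6, 18, Mul(Rational(1, 8), I, Pow(2, Rational(1, 2))))))) = Add(343, Mul(-144, Mul(Rational(1, 3), Add(12, Mul(Rational(1, 8), I, Pow(2, Rational(1, 2))))))) = Add(343, Mul(-144, Add(4, Mul(Rational(1, 24), I, Pow(2, Rational(1, 2)))))) = Add(343, Add(-576, Mul(-6, I, Pow(2, Rational(1, 2))))) = Add(-233, Mul(-6, I, Pow(2, Rational(1, 2))))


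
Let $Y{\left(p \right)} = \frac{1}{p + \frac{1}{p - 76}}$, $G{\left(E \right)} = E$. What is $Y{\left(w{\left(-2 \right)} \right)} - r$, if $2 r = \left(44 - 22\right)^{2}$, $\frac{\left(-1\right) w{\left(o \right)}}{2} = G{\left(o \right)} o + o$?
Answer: $- \frac{77762}{321} \approx -242.25$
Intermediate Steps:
$w{\left(o \right)} = - 2 o - 2 o^{2}$ ($w{\left(o \right)} = - 2 \left(o o + o\right) = - 2 \left(o^{2} + o\right) = - 2 \left(o + o^{2}\right) = - 2 o - 2 o^{2}$)
$r = 242$ ($r = \frac{\left(44 - 22\right)^{2}}{2} = \frac{22^{2}}{2} = \frac{1}{2} \cdot 484 = 242$)
$Y{\left(p \right)} = \frac{1}{p + \frac{1}{-76 + p}}$
$Y{\left(w{\left(-2 \right)} \right)} - r = \frac{-76 - - 4 \left(1 - 2\right)}{1 + \left(\left(-2\right) \left(-2\right) \left(1 - 2\right)\right)^{2} - 76 \left(\left(-2\right) \left(-2\right) \left(1 - 2\right)\right)} - 242 = \frac{-76 - \left(-4\right) \left(-1\right)}{1 + \left(\left(-2\right) \left(-2\right) \left(-1\right)\right)^{2} - 76 \left(\left(-2\right) \left(-2\right) \left(-1\right)\right)} - 242 = \frac{-76 - 4}{1 + \left(-4\right)^{2} - -304} - 242 = \frac{1}{1 + 16 + 304} \left(-80\right) - 242 = \frac{1}{321} \left(-80\right) - 242 = - \frac{80}{321} - 242 = - \frac{77762}{321}$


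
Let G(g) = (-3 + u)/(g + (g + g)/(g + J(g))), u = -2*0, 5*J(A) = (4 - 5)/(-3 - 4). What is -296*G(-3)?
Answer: -15392/17 ≈ -905.41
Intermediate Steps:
J(A) = 1/35 (J(A) = ((4 - 5)/(-3 - 4))/5 = (-1/(-7))/5 = (-1*(-⅐))/5 = (⅕)*(⅐) = 1/35)
u = 0
G(g) = -3/(g + 2*g/(1/35 + g)) (G(g) = (-3 + 0)/(g + (g + g)/(g + 1/35)) = -3/(g + (2*g)/(1/35 + g)) = -3/(g + 2*g/(1/35 + g)))
-296*G(-3) = -888*(-1 - 35*(-3))/((-3)*(71 + 35*(-3))) = -888*(-1)*(-1 + 105)/(3*(71 - 105)) = -888*(-1)*104/(3*(-34)) = -888*(-1)*(-1)*104/(3*34) = -296*52/17 = -15392/17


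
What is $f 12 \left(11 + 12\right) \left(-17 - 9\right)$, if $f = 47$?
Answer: $-337272$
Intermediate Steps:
$f 12 \left(11 + 12\right) \left(-17 - 9\right) = 47 \cdot 12 \left(11 + 12\right) \left(-17 - 9\right) = 564 \cdot 23 \left(-26\right) = 564 \left(-598\right) = -337272$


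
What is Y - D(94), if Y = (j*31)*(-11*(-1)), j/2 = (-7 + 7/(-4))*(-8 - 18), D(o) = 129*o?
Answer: 143029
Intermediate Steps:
j = 455 (j = 2*((-7 + 7/(-4))*(-8 - 18)) = 2*((-7 + 7*(-1/4))*(-26)) = 2*((-7 - 7/4)*(-26)) = 2*(-35/4*(-26)) = 2*(455/2) = 455)
Y = 155155 (Y = (455*31)*(-11*(-1)) = 14105*11 = 155155)
Y - D(94) = 155155 - 129*94 = 155155 - 1*12126 = 155155 - 12126 = 143029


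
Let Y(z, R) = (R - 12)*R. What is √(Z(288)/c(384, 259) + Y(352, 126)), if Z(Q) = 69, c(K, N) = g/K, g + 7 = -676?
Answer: 6*√185626423/683 ≈ 119.69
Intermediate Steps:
g = -683 (g = -7 - 676 = -683)
c(K, N) = -683/K
Y(z, R) = R*(-12 + R) (Y(z, R) = (-12 + R)*R = R*(-12 + R))
√(Z(288)/c(384, 259) + Y(352, 126)) = √(69/((-683/384)) + 126*(-12 + 126)) = √(69/((-683*1/384)) + 126*114) = √(69/(-683/384) + 14364) = √(69*(-384/683) + 14364) = √(-26496/683 + 14364) = √(9784116/683) = 6*√185626423/683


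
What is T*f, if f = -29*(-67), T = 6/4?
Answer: 5829/2 ≈ 2914.5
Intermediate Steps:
T = 3/2 (T = 6*(¼) = 3/2 ≈ 1.5000)
f = 1943
T*f = (3/2)*1943 = 5829/2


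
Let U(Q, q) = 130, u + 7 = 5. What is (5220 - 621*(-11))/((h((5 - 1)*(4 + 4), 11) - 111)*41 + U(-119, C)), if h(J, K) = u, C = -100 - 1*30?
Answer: -4017/1501 ≈ -2.6762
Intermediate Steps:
u = -2 (u = -7 + 5 = -2)
C = -130 (C = -100 - 30 = -130)
h(J, K) = -2
(5220 - 621*(-11))/((h((5 - 1)*(4 + 4), 11) - 111)*41 + U(-119, C)) = (5220 - 621*(-11))/((-2 - 111)*41 + 130) = (5220 + 6831)/(-113*41 + 130) = 12051/(-4633 + 130) = 12051/(-4503) = 12051*(-1/4503) = -4017/1501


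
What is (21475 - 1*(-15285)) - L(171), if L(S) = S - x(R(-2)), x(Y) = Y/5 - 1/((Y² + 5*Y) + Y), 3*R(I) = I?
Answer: 17562791/480 ≈ 36589.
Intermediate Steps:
R(I) = I/3
x(Y) = -1/(Y² + 6*Y) + Y/5 (x(Y) = Y*(⅕) - 1/(Y² + 6*Y) = Y/5 - 1/(Y² + 6*Y) = -1/(Y² + 6*Y) + Y/5)
L(S) = -71/480 + S (L(S) = S - (-5 + ((⅓)*(-2))³ + 6*((⅓)*(-2))²)/(5*((⅓)*(-2))*(6 + (⅓)*(-2))) = S - (-5 + (-⅔)³ + 6*(-⅔)²)/(5*(-⅔)*(6 - ⅔)) = S - (-3)*(-5 - 8/27 + 6*(4/9))/(5*2*16/3) = S - (-3)*3*(-5 - 8/27 + 8/3)/(5*2*16) = S - (-3)*3*(-71)/(5*2*16*27) = S - 1*71/480 = S - 71/480 = -71/480 + S)
(21475 - 1*(-15285)) - L(171) = (21475 - 1*(-15285)) - (-71/480 + 171) = (21475 + 15285) - 1*82009/480 = 36760 - 82009/480 = 17562791/480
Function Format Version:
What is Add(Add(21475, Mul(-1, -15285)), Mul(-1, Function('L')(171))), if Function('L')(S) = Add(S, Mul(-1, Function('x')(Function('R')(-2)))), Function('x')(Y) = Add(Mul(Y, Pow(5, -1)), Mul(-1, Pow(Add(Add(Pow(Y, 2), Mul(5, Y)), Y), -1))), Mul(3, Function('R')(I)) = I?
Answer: Rational(17562791, 480) ≈ 36589.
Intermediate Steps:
Function('R')(I) = Mul(Rational(1, 3), I)
Function('x')(Y) = Add(Mul(-1, Pow(Add(Pow(Y, 2), Mul(6, Y)), -1)), Mul(Rational(1, 5), Y)) (Function('x')(Y) = Add(Mul(Y, Rational(1, 5)), Mul(-1, Pow(Add(Pow(Y, 2), Mul(6, Y)), -1))) = Add(Mul(Rational(1, 5), Y), Mul(-1, Pow(Add(Pow(Y, 2), Mul(6, Y)), -1))) = Add(Mul(-1, Pow(Add(Pow(Y, 2), Mul(6, Y)), -1)), Mul(Rational(1, 5), Y)))
Function('L')(S) = Add(Rational(-71, 480), S) (Function('L')(S) = Add(S, Mul(-1, Mul(Rational(1, 5), Pow(Mul(Rational(1, 3), -2), -1), Pow(Add(6, Mul(Rational(1, 3), -2)), -1), Add(-5, Pow(Mul(Rational(1, 3), -2), 3), Mul(6, Pow(Mul(Rational(1, 3), -2), 2)))))) = Add(S, Mul(-1, Mul(Rational(1, 5), Pow(Rational(-2, 3), -1), Pow(Add(6, Rational(-2, 3)), -1), Add(-5, Pow(Rational(-2, 3), 3), Mul(6, Pow(Rational(-2, 3), 2)))))) = Add(S, Mul(-1, Mul(Rational(1, 5), Rational(-3, 2), Pow(Rational(16, 3), -1), Add(-5, Rational(-8, 27), Mul(6, Rational(4, 9)))))) = Add(S, Mul(-1, Mul(Rational(1, 5), Rational(-3, 2), Rational(3, 16), Add(-5, Rational(-8, 27), Rational(8, 3))))) = Add(S, Mul(-1, Mul(Rational(1, 5), Rational(-3, 2), Rational(3, 16), Rational(-71, 27)))) = Add(S, Mul(-1, Rational(71, 480))) = Add(S, Rational(-71, 480)) = Add(Rational(-71, 480), S))
Add(Add(21475, Mul(-1, -15285)), Mul(-1, Function('L')(171))) = Add(Add(21475, Mul(-1, -15285)), Mul(-1, Add(Rational(-71, 480), 171))) = Add(Add(21475, 15285), Mul(-1, Rational(82009, 480))) = Add(36760, Rational(-82009, 480)) = Rational(17562791, 480)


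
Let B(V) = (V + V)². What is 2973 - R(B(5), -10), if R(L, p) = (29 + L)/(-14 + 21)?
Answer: 20682/7 ≈ 2954.6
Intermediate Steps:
B(V) = 4*V² (B(V) = (2*V)² = 4*V²)
R(L, p) = 29/7 + L/7 (R(L, p) = (29 + L)/7 = (29 + L)*(⅐) = 29/7 + L/7)
2973 - R(B(5), -10) = 2973 - (29/7 + (4*5²)/7) = 2973 - (29/7 + (4*25)/7) = 2973 - (29/7 + (⅐)*100) = 2973 - (29/7 + 100/7) = 2973 - 1*129/7 = 2973 - 129/7 = 20682/7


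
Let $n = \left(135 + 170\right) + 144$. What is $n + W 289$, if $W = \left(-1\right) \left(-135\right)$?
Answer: $39464$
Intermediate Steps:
$W = 135$
$n = 449$ ($n = 305 + 144 = 449$)
$n + W 289 = 449 + 135 \cdot 289 = 449 + 39015 = 39464$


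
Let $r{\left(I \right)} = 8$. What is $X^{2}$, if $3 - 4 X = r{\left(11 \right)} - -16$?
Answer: $\frac{441}{16} \approx 27.563$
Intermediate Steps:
$X = - \frac{21}{4}$ ($X = \frac{3}{4} - \frac{8 - -16}{4} = \frac{3}{4} - \frac{8 + 16}{4} = \frac{3}{4} - 6 = - \frac{21}{4} \approx -5.25$)
$X^{2} = \left(- \frac{21}{4}\right)^{2} = \frac{441}{16}$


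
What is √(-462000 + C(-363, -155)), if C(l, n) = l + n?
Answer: I*√462518 ≈ 680.09*I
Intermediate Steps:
√(-462000 + C(-363, -155)) = √(-462000 + (-363 - 155)) = √(-462000 - 518) = √(-462518) = I*√462518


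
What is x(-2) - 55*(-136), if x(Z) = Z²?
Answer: 7484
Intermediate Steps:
x(-2) - 55*(-136) = (-2)² - 55*(-136) = 4 + 7480 = 7484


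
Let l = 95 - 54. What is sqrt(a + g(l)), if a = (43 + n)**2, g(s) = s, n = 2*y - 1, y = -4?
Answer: 3*sqrt(133) ≈ 34.598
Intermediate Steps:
n = -9 (n = 2*(-4) - 1 = -8 - 1 = -9)
l = 41
a = 1156 (a = (43 - 9)**2 = 34**2 = 1156)
sqrt(a + g(l)) = sqrt(1156 + 41) = sqrt(1197) = 3*sqrt(133)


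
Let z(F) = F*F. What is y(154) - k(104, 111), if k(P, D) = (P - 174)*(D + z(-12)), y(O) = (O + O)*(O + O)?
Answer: 112714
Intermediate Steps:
z(F) = F**2
y(O) = 4*O**2 (y(O) = (2*O)*(2*O) = 4*O**2)
k(P, D) = (-174 + P)*(144 + D) (k(P, D) = (P - 174)*(D + (-12)**2) = (-174 + P)*(D + 144) = (-174 + P)*(144 + D))
y(154) - k(104, 111) = 4*154**2 - (-25056 - 174*111 + 144*104 + 111*104) = 4*23716 - (-25056 - 19314 + 14976 + 11544) = 94864 - 1*(-17850) = 94864 + 17850 = 112714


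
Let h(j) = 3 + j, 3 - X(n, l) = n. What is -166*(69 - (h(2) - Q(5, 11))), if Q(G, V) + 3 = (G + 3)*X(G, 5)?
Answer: -7470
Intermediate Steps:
X(n, l) = 3 - n
Q(G, V) = -3 + (3 + G)*(3 - G) (Q(G, V) = -3 + (G + 3)*(3 - G) = -3 + (3 + G)*(3 - G))
-166*(69 - (h(2) - Q(5, 11))) = -166*(69 - ((3 + 2) - (6 - 1*5²))) = -166*(69 - (5 - (6 - 1*25))) = -166*(69 - (5 - (6 - 25))) = -166*(69 - (5 - 1*(-19))) = -166*(69 - (5 + 19)) = -166*(69 - 1*24) = -166*(69 - 24) = -166*45 = -7470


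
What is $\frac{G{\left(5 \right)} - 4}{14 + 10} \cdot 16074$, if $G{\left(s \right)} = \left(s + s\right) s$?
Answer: $\frac{61617}{2} \approx 30809.0$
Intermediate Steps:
$G{\left(s \right)} = 2 s^{2}$ ($G{\left(s \right)} = 2 s s = 2 s^{2}$)
$\frac{G{\left(5 \right)} - 4}{14 + 10} \cdot 16074 = \frac{2 \cdot 5^{2} - 4}{14 + 10} \cdot 16074 = \frac{2 \cdot 25 - 4}{24} \cdot 16074 = \left(50 - 4\right) \frac{1}{24} \cdot 16074 = 46 \cdot \frac{1}{24} \cdot 16074 = \frac{23}{12} \cdot 16074 = \frac{61617}{2}$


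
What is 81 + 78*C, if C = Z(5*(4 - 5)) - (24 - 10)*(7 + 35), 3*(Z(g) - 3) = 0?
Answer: -45549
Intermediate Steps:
Z(g) = 3 (Z(g) = 3 + (⅓)*0 = 3 + 0 = 3)
C = -585 (C = 3 - (24 - 10)*(7 + 35) = 3 - 14*42 = 3 - 1*588 = 3 - 588 = -585)
81 + 78*C = 81 + 78*(-585) = 81 - 45630 = -45549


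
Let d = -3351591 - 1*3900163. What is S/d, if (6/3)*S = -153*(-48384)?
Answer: -1850688/3625877 ≈ -0.51041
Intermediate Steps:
d = -7251754 (d = -3351591 - 3900163 = -7251754)
S = 3701376 (S = (-153*(-48384))/2 = (½)*7402752 = 3701376)
S/d = 3701376/(-7251754) = 3701376*(-1/7251754) = -1850688/3625877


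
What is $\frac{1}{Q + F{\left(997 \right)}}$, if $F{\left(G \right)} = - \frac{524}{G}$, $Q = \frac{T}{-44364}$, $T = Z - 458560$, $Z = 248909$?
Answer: $\frac{44230908}{185775311} \approx 0.23809$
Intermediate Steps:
$T = -209651$ ($T = 248909 - 458560 = -209651$)
$Q = \frac{209651}{44364}$ ($Q = - \frac{209651}{-44364} = \left(-209651\right) \left(- \frac{1}{44364}\right) = \frac{209651}{44364} \approx 4.7257$)
$\frac{1}{Q + F{\left(997 \right)}} = \frac{1}{\frac{209651}{44364} - \frac{524}{997}} = \frac{1}{\frac{185775311}{44230908}} = \frac{44230908}{185775311}$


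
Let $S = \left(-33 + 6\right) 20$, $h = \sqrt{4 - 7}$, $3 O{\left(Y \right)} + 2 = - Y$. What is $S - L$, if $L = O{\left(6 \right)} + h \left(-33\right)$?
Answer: $- \frac{1612}{3} + 33 i \sqrt{3} \approx -537.33 + 57.158 i$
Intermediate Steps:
$O{\left(Y \right)} = - \frac{2}{3} - \frac{Y}{3}$ ($O{\left(Y \right)} = - \frac{2}{3} + \frac{\left(-1\right) Y}{3} = - \frac{2}{3} - \frac{Y}{3}$)
$h = i \sqrt{3}$ ($h = \sqrt{-3} = i \sqrt{3} \approx 1.732 i$)
$L = - \frac{8}{3} - 33 i \sqrt{3}$ ($L = \left(- \frac{2}{3} - 2\right) + i \sqrt{3} \left(-33\right) = \left(- \frac{2}{3} - 2\right) - 33 i \sqrt{3} = - \frac{8}{3} - 33 i \sqrt{3} \approx -2.6667 - 57.158 i$)
$S = -540$ ($S = \left(-27\right) 20 = -540$)
$S - L = -540 - \left(- \frac{8}{3} - 33 i \sqrt{3}\right) = -540 + \left(\frac{8}{3} + 33 i \sqrt{3}\right) = - \frac{1612}{3} + 33 i \sqrt{3}$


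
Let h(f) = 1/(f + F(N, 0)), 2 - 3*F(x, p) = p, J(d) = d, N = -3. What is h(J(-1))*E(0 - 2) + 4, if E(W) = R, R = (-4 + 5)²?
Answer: 1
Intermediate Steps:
F(x, p) = ⅔ - p/3
R = 1 (R = 1² = 1)
h(f) = 1/(⅔ + f) (h(f) = 1/(f + (⅔ - ⅓*0)) = 1/(f + (⅔ + 0)) = 1/(f + ⅔) = 1/(⅔ + f))
E(W) = 1
h(J(-1))*E(0 - 2) + 4 = (3/(2 + 3*(-1)))*1 + 4 = (3/(2 - 3))*1 + 4 = (3/(-1))*1 + 4 = (3*(-1))*1 + 4 = -3*1 + 4 = -3 + 4 = 1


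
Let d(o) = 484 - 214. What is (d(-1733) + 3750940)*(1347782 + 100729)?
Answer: 5433668948310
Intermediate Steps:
d(o) = 270
(d(-1733) + 3750940)*(1347782 + 100729) = (270 + 3750940)*(1347782 + 100729) = 3751210*1448511 = 5433668948310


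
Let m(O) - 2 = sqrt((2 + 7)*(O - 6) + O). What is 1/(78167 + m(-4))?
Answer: 78169/6110392655 - I*sqrt(94)/6110392655 ≈ 1.2793e-5 - 1.5867e-9*I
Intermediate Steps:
m(O) = 2 + sqrt(-54 + 10*O) (m(O) = 2 + sqrt((2 + 7)*(O - 6) + O) = 2 + sqrt(9*(-6 + O) + O) = 2 + sqrt((-54 + 9*O) + O) = 2 + sqrt(-54 + 10*O))
1/(78167 + m(-4)) = 1/(78167 + (2 + sqrt(-54 + 10*(-4)))) = 1/(78167 + (2 + sqrt(-54 - 40))) = 1/(78167 + (2 + sqrt(-94))) = 1/(78167 + (2 + I*sqrt(94))) = 1/(78169 + I*sqrt(94))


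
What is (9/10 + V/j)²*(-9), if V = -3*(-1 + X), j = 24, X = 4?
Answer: -3969/1600 ≈ -2.4806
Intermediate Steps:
V = -9 (V = -3*(-1 + 4) = -3*3 = -9)
(9/10 + V/j)²*(-9) = (9/10 - 9/24)²*(-9) = (9*(⅒) - 9*1/24)²*(-9) = (9/10 - 3/8)²*(-9) = (21/40)²*(-9) = (441/1600)*(-9) = -3969/1600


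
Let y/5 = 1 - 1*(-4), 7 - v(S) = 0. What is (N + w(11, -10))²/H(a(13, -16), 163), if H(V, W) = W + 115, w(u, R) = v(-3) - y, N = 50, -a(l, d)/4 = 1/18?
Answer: 512/139 ≈ 3.6835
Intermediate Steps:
a(l, d) = -2/9 (a(l, d) = -4/18 = -4*1/18 = -2/9)
v(S) = 7 (v(S) = 7 - 1*0 = 7 + 0 = 7)
y = 25 (y = 5*(1 - 1*(-4)) = 5*(1 + 4) = 5*5 = 25)
w(u, R) = -18 (w(u, R) = 7 - 1*25 = 7 - 25 = -18)
H(V, W) = 115 + W
(N + w(11, -10))²/H(a(13, -16), 163) = (50 - 18)²/(115 + 163) = 32²/278 = 1024*(1/278) = 512/139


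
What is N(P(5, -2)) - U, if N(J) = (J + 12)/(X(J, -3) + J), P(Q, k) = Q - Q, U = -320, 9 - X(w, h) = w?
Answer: 964/3 ≈ 321.33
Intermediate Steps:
X(w, h) = 9 - w
P(Q, k) = 0
N(J) = 4/3 + J/9 (N(J) = (J + 12)/((9 - J) + J) = (12 + J)/9 = (12 + J)*(⅑) = 4/3 + J/9)
N(P(5, -2)) - U = (4/3 + (⅑)*0) - 1*(-320) = (4/3 + 0) + 320 = 4/3 + 320 = 964/3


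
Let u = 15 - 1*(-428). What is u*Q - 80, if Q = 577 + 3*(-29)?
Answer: 216990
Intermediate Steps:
u = 443 (u = 15 + 428 = 443)
Q = 490 (Q = 577 - 87 = 490)
u*Q - 80 = 443*490 - 80 = 217070 - 80 = 216990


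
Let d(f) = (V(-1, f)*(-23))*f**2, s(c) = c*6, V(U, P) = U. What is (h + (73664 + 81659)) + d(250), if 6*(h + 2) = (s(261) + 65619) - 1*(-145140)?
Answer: 3256417/2 ≈ 1.6282e+6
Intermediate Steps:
s(c) = 6*c
d(f) = 23*f**2 (d(f) = (-1*(-23))*f**2 = 23*f**2)
h = 70771/2 (h = -2 + ((6*261 + 65619) - 1*(-145140))/6 = -2 + ((1566 + 65619) + 145140)/6 = -2 + (67185 + 145140)/6 = -2 + (1/6)*212325 = -2 + 70775/2 = 70771/2 ≈ 35386.)
(h + (73664 + 81659)) + d(250) = (70771/2 + (73664 + 81659)) + 23*250**2 = (70771/2 + 155323) + 23*62500 = 381417/2 + 1437500 = 3256417/2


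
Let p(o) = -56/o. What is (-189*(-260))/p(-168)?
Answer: 147420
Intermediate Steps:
(-189*(-260))/p(-168) = (-189*(-260))/((-56/(-168))) = 49140/((-56*(-1/168))) = 49140/(⅓) = 49140*3 = 147420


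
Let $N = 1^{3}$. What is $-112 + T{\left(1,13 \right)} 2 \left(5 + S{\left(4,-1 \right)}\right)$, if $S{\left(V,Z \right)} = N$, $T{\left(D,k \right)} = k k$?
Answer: $1916$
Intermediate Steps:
$N = 1$
$T{\left(D,k \right)} = k^{2}$
$S{\left(V,Z \right)} = 1$
$-112 + T{\left(1,13 \right)} 2 \left(5 + S{\left(4,-1 \right)}\right) = -112 + 13^{2} \cdot 2 \left(5 + 1\right) = -112 + 169 \cdot 2 \cdot 6 = -112 + 169 \cdot 12 = -112 + 2028 = 1916$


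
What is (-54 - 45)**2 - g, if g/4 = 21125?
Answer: -74699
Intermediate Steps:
g = 84500 (g = 4*21125 = 84500)
(-54 - 45)**2 - g = (-54 - 45)**2 - 1*84500 = (-99)**2 - 84500 = 9801 - 84500 = -74699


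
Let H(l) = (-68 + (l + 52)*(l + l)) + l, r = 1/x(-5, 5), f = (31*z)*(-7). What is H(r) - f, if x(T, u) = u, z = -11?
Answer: -60848/25 ≈ -2433.9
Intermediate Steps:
f = 2387 (f = (31*(-11))*(-7) = -341*(-7) = 2387)
r = ⅕ (r = 1/5 = ⅕ ≈ 0.20000)
H(l) = -68 + l + 2*l*(52 + l) (H(l) = (-68 + (52 + l)*(2*l)) + l = (-68 + 2*l*(52 + l)) + l = -68 + l + 2*l*(52 + l))
H(r) - f = (-68 + 2*(⅕)² + 105*(⅕)) - 1*2387 = (-68 + 2*(1/25) + 21) - 2387 = (-68 + 2/25 + 21) - 2387 = -1173/25 - 2387 = -60848/25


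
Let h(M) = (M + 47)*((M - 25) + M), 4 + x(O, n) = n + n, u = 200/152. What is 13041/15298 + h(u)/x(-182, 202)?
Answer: -40853943/22090312 ≈ -1.8494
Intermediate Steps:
u = 25/19 (u = 200*(1/152) = 25/19 ≈ 1.3158)
x(O, n) = -4 + 2*n (x(O, n) = -4 + (n + n) = -4 + 2*n)
h(M) = (-25 + 2*M)*(47 + M) (h(M) = (47 + M)*((-25 + M) + M) = (47 + M)*(-25 + 2*M) = (-25 + 2*M)*(47 + M))
13041/15298 + h(u)/x(-182, 202) = 13041/15298 + (-1175 + 2*(25/19)² + 69*(25/19))/(-4 + 2*202) = 13041*(1/15298) + (-1175 + 2*(625/361) + 1725/19)/(-4 + 404) = 13041/15298 + (-1175 + 1250/361 + 1725/19)/400 = 13041/15298 - 390150/361*1/400 = 13041/15298 - 7803/2888 = -40853943/22090312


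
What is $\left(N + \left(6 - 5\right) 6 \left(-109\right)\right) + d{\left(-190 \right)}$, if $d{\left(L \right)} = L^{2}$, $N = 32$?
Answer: $35478$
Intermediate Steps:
$\left(N + \left(6 - 5\right) 6 \left(-109\right)\right) + d{\left(-190 \right)} = \left(32 + \left(6 - 5\right) 6 \left(-109\right)\right) + \left(-190\right)^{2} = \left(32 + 1 \cdot 6 \left(-109\right)\right) + 36100 = \left(32 + 6 \left(-109\right)\right) + 36100 = \left(32 - 654\right) + 36100 = -622 + 36100 = 35478$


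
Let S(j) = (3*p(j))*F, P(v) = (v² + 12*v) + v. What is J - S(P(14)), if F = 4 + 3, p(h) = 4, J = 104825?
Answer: 104741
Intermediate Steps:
P(v) = v² + 13*v
F = 7
S(j) = 84 (S(j) = (3*4)*7 = 12*7 = 84)
J - S(P(14)) = 104825 - 1*84 = 104825 - 84 = 104741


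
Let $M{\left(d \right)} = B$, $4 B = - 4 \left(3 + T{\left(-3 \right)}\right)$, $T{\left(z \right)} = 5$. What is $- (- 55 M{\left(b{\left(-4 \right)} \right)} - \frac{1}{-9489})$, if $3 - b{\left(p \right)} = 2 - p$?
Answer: $- \frac{4175161}{9489} \approx -440.0$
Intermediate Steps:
$b{\left(p \right)} = 1 + p$ ($b{\left(p \right)} = 3 - \left(2 - p\right) = 3 + \left(-2 + p\right) = 1 + p$)
$B = -8$ ($B = \frac{\left(-4\right) \left(3 + 5\right)}{4} = \frac{\left(-4\right) 8}{4} = \frac{1}{4} \left(-32\right) = -8$)
$M{\left(d \right)} = -8$
$- (- 55 M{\left(b{\left(-4 \right)} \right)} - \frac{1}{-9489}) = - (\left(-55\right) \left(-8\right) - \frac{1}{-9489}) = - (440 - - \frac{1}{9489}) = - (440 + \frac{1}{9489}) = \left(-1\right) \frac{4175161}{9489} = - \frac{4175161}{9489}$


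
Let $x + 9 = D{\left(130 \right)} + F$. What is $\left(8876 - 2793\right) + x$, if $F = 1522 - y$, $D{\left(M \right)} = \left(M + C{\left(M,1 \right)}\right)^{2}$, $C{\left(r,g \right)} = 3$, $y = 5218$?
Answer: $20067$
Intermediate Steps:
$D{\left(M \right)} = \left(3 + M\right)^{2}$ ($D{\left(M \right)} = \left(M + 3\right)^{2} = \left(3 + M\right)^{2}$)
$F = -3696$ ($F = 1522 - 5218 = -3696$)
$x = 13984$ ($x = -9 - \left(3696 - \left(3 + 130\right)^{2}\right) = -9 - \left(3696 - 133^{2}\right) = -9 + \left(17689 - 3696\right) = -9 + 13993 = 13984$)
$\left(8876 - 2793\right) + x = \left(8876 - 2793\right) + 13984 = 6083 + 13984 = 20067$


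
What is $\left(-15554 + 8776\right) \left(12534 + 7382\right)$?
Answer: $-134990648$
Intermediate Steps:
$\left(-15554 + 8776\right) \left(12534 + 7382\right) = \left(-6778\right) 19916 = -134990648$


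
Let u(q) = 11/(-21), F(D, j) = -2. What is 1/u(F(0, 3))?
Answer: -21/11 ≈ -1.9091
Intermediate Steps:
u(q) = -11/21 (u(q) = 11*(-1/21) = -11/21)
1/u(F(0, 3)) = 1/(-11/21) = -21/11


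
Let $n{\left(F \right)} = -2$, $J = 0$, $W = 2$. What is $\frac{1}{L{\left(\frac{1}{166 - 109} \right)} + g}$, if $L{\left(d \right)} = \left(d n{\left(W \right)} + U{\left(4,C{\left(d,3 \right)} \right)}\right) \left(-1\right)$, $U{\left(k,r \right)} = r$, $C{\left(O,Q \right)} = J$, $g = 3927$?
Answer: $\frac{57}{223841} \approx 0.00025465$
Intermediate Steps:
$C{\left(O,Q \right)} = 0$
$L{\left(d \right)} = 2 d$ ($L{\left(d \right)} = \left(d \left(-2\right) + 0\right) \left(-1\right) = \left(- 2 d + 0\right) \left(-1\right) = - 2 d \left(-1\right) = 2 d$)
$\frac{1}{L{\left(\frac{1}{166 - 109} \right)} + g} = \frac{1}{\frac{2}{166 - 109} + 3927} = \frac{1}{\frac{2}{57} + 3927} = \frac{1}{\frac{223841}{57}} = \frac{57}{223841}$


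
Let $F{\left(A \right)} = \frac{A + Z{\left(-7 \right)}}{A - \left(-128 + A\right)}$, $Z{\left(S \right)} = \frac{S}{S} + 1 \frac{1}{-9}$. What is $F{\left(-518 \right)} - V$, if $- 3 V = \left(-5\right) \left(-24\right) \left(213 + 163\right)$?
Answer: $\frac{8660713}{576} \approx 15036.0$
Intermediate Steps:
$Z{\left(S \right)} = \frac{8}{9}$ ($Z{\left(S \right)} = 1 + 1 \left(- \frac{1}{9}\right) = 1 - \frac{1}{9} = \frac{8}{9}$)
$F{\left(A \right)} = \frac{1}{144} + \frac{A}{128}$ ($F{\left(A \right)} = \frac{A + \frac{8}{9}}{A - \left(-128 + A\right)} = \frac{\frac{8}{9} + A}{128} = \left(\frac{8}{9} + A\right) \frac{1}{128} = \frac{1}{144} + \frac{A}{128}$)
$V = -15040$ ($V = - \frac{\left(-5\right) \left(-24\right) \left(213 + 163\right)}{3} = - \frac{120 \cdot 376}{3} = \left(- \frac{1}{3}\right) 45120 = -15040$)
$F{\left(-518 \right)} - V = \left(\frac{1}{144} + \frac{1}{128} \left(-518\right)\right) - -15040 = \left(\frac{1}{144} - \frac{259}{64}\right) + 15040 = - \frac{2327}{576} + 15040 = \frac{8660713}{576}$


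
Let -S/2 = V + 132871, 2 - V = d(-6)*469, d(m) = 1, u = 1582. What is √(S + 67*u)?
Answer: 3*I*√17646 ≈ 398.51*I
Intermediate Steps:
V = -467 (V = 2 - 469 = -467)
S = -264808 (S = -2*(-467 + 132871) = -2*132404 = -264808)
√(S + 67*u) = √(-264808 + 67*1582) = √(-264808 + 105994) = √(-158814) = 3*I*√17646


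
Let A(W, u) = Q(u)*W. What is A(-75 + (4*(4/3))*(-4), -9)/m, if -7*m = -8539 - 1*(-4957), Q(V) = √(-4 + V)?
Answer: -2023*I*√13/10746 ≈ -0.67877*I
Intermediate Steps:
A(W, u) = W*√(-4 + u) (A(W, u) = √(-4 + u)*W = W*√(-4 + u))
m = 3582/7 (m = -(-8539 - 1*(-4957))/7 = -(-8539 + 4957)/7 = -⅐*(-3582) = 3582/7 ≈ 511.71)
A(-75 + (4*(4/3))*(-4), -9)/m = ((-75 + (4*(4/3))*(-4))*√(-4 - 9))/(3582/7) = ((-75 + (4*(4*(⅓)))*(-4))*√(-13))*(7/3582) = ((-75 + (4*(4/3))*(-4))*(I*√13))*(7/3582) = ((-75 + (16/3)*(-4))*(I*√13))*(7/3582) = ((-75 - 64/3)*(I*√13))*(7/3582) = -289*I*√13/3*(7/3582) = -2023*I*√13/10746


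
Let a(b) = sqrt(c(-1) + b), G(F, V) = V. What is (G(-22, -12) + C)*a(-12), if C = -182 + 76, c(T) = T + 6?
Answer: -118*I*sqrt(7) ≈ -312.2*I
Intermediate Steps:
c(T) = 6 + T
C = -106
a(b) = sqrt(5 + b) (a(b) = sqrt((6 - 1) + b) = sqrt(5 + b))
(G(-22, -12) + C)*a(-12) = (-12 - 106)*sqrt(5 - 12) = -118*I*sqrt(7)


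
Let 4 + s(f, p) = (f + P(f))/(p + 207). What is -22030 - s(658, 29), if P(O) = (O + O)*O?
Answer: -3032361/118 ≈ -25698.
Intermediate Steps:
P(O) = 2*O² (P(O) = (2*O)*O = 2*O²)
s(f, p) = -4 + (f + 2*f²)/(207 + p) (s(f, p) = -4 + (f + 2*f²)/(p + 207) = -4 + (f + 2*f²)/(207 + p))
-22030 - s(658, 29) = -22030 - (-828 + 658 - 4*29 + 2*658²)/(207 + 29) = -22030 - (-828 + 658 - 116 + 2*432964)/236 = -22030 - (-828 + 658 - 116 + 865928)/236 = -22030 - 865642/236 = -22030 - 1*432821/118 = -22030 - 432821/118 = -3032361/118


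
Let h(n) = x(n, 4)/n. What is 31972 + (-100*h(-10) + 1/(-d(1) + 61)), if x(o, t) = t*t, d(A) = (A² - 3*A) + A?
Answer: 1992185/62 ≈ 32132.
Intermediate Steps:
d(A) = A² - 2*A
x(o, t) = t²
h(n) = 16/n (h(n) = 4²/n = 16/n)
31972 + (-100*h(-10) + 1/(-d(1) + 61)) = 31972 + (-1600/(-10) + 1/(-(-2 + 1) + 61)) = 31972 + (-1600*(-1)/10 + 1/(-(-1) + 61)) = 31972 + (-100*(-8/5) + 1/(-1*(-1) + 61)) = 31972 + (160 + 1/(1 + 61)) = 31972 + (160 + 1/62) = 31972 + 9921/62 = 1992185/62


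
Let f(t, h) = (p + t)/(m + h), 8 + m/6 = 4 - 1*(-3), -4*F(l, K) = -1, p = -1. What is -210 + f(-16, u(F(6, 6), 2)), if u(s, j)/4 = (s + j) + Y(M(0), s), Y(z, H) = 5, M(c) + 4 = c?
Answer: -4847/23 ≈ -210.74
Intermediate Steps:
M(c) = -4 + c
F(l, K) = ¼ (F(l, K) = -¼*(-1) = ¼)
u(s, j) = 20 + 4*j + 4*s (u(s, j) = 4*((s + j) + 5) = 4*((j + s) + 5) = 4*(5 + j + s) = 20 + 4*j + 4*s)
m = -6 (m = -48 + 6*(4 - 1*(-3)) = -48 + 6*(4 + 3) = -48 + 6*7 = -48 + 42 = -6)
f(t, h) = (-1 + t)/(-6 + h)
-210 + f(-16, u(F(6, 6), 2)) = -210 + (-1 - 16)/(-6 + (20 + 4*2 + 4*(¼))) = -210 - 17/(-6 + (20 + 8 + 1)) = -210 - 17/(-6 + 29) = -210 - 17/23 = -4847/23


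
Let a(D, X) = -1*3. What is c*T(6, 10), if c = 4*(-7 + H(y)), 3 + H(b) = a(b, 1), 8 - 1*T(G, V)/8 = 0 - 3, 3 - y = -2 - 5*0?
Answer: -4576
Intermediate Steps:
a(D, X) = -3
y = 5 (y = 3 - (-2 - 5*0) = 3 - (-2 + 0) = 3 - 1*(-2) = 3 + 2 = 5)
T(G, V) = 88 (T(G, V) = 64 - 8*(0 - 3) = 64 - 8*(-3) = 64 + 24 = 88)
H(b) = -6 (H(b) = -3 - 3 = -6)
c = -52 (c = 4*(-7 - 6) = 4*(-13) = -52)
c*T(6, 10) = -52*88 = -4576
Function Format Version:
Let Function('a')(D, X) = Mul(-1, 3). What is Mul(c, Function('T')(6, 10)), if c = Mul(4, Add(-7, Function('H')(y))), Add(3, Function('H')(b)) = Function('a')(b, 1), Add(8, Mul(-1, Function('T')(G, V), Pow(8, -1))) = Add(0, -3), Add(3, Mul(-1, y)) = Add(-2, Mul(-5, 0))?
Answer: -4576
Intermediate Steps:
Function('a')(D, X) = -3
y = 5 (y = Add(3, Mul(-1, Add(-2, Mul(-5, 0)))) = Add(3, Mul(-1, Add(-2, 0))) = Add(3, Mul(-1, -2)) = Add(3, 2) = 5)
Function('T')(G, V) = 88 (Function('T')(G, V) = Add(64, Mul(-8, Add(0, -3))) = Add(64, Mul(-8, -3)) = Add(64, 24) = 88)
Function('H')(b) = -6 (Function('H')(b) = Add(-3, -3) = -6)
c = -52 (c = Mul(4, Add(-7, -6)) = Mul(4, -13) = -52)
Mul(c, Function('T')(6, 10)) = Mul(-52, 88) = -4576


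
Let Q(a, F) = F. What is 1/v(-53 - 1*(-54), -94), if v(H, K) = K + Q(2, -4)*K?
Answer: 1/282 ≈ 0.0035461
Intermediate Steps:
v(H, K) = -3*K (v(H, K) = K - 4*K = -3*K)
1/v(-53 - 1*(-54), -94) = 1/(-3*(-94)) = 1/282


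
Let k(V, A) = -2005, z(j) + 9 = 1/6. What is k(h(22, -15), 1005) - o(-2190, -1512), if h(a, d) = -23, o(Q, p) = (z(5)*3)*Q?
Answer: -60040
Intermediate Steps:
z(j) = -53/6 (z(j) = -9 + 1/6 = -9 + ⅙ = -53/6)
o(Q, p) = -53*Q/2 (o(Q, p) = (-53/6*3)*Q = -53*Q/2)
k(h(22, -15), 1005) - o(-2190, -1512) = -2005 - (-53)*(-2190)/2 = -2005 - 1*58035 = -2005 - 58035 = -60040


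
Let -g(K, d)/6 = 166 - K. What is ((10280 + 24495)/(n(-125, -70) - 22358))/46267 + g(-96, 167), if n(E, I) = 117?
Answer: -124432792943/79155719 ≈ -1572.0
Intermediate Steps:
g(K, d) = -996 + 6*K (g(K, d) = -6*(166 - K) = -996 + 6*K)
((10280 + 24495)/(n(-125, -70) - 22358))/46267 + g(-96, 167) = ((10280 + 24495)/(117 - 22358))/46267 + (-996 + 6*(-96)) = (34775/(-22241))*(1/46267) + (-996 - 576) = (34775*(-1/22241))*(1/46267) - 1572 = -34775/22241*1/46267 - 1572 = -2675/79155719 - 1572 = -124432792943/79155719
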